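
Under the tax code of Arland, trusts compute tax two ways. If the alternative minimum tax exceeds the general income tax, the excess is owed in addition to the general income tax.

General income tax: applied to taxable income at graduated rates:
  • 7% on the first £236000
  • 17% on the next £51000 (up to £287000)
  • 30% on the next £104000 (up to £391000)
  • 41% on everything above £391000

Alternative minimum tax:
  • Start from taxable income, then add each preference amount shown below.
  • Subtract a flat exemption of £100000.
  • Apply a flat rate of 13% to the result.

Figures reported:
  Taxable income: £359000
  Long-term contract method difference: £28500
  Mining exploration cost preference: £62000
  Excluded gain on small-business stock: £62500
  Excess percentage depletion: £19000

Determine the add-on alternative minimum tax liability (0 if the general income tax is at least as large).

General income tax:
  £236000 × 7% = £16520
  £51000 × 17% = £8670
  £72000 × 30% = £21600
  → £46790

Alternative minimum tax:
  Adjusted income: £359000 + £28500 + £62000 + £62500 + £19000 = £531000
  Less exemption £100000 → base £431000
  £431000 × 13% = £56030

Excess of alternative minimum tax over general income tax: £56030 − £46790 = £9240.

£9240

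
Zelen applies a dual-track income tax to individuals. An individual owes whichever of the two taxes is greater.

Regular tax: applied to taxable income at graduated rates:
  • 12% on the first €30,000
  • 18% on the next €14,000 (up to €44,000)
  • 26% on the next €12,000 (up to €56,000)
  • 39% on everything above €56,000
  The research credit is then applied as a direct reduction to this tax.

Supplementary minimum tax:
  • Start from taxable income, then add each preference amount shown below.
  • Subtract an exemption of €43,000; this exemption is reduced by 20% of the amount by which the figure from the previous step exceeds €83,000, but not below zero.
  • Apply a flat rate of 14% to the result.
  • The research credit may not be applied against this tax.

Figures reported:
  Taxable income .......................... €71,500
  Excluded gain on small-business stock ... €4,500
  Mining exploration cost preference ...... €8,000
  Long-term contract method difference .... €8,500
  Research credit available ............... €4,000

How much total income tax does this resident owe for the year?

€11,285

Regular tax:
  €30,000 × 12% = €3,600
  €14,000 × 18% = €2,520
  €12,000 × 26% = €3,120
  €15,500 × 39% = €6,045
  → €15,285
  Less research credit €4,000 → €11,285

Supplementary minimum tax:
  Adjusted income: €71,500 + €4,500 + €8,000 + €8,500 = €92,500
  Exemption: €43,000 − 20% × (€92,500 − €83,000) = €43,000 − €1,900 = €41,100
  Base: €92,500 − €41,100 = €51,400
  €51,400 × 14% = €7,196

€11,285 > €7,196, so the regular tax governs.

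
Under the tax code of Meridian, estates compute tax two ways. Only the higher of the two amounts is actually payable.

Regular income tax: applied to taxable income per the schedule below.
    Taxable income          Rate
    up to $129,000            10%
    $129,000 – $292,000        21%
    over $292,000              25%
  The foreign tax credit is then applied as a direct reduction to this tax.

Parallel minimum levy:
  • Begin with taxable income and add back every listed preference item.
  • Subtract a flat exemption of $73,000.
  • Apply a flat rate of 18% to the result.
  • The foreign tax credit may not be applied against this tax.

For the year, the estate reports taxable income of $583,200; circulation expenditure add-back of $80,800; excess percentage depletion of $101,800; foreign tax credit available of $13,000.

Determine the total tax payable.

Regular income tax:
  $129,000 × 10% = $12,900
  $163,000 × 21% = $34,230
  $291,200 × 25% = $72,800
  → $119,930
  Less foreign tax credit $13,000 → $106,930

Parallel minimum levy:
  Adjusted income: $583,200 + $80,800 + $101,800 = $765,800
  Less exemption $73,000 → base $692,800
  $692,800 × 18% = $124,704

$124,704 > $106,930, so the parallel minimum levy is the binding amount.

$124,704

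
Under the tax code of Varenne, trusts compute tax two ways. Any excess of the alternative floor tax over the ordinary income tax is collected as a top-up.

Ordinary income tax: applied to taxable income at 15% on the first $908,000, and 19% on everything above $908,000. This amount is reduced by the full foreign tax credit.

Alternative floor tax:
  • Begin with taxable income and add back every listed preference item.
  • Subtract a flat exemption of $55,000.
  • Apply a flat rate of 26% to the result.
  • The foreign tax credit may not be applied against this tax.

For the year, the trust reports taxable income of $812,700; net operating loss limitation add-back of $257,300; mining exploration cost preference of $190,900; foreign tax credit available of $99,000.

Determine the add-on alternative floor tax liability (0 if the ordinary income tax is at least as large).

Alternative floor tax:
  Adjusted income: $812,700 + $257,300 + $190,900 = $1,260,900
  Less exemption $55,000 → base $1,205,900
  $1,205,900 × 26% = $313,534

Ordinary income tax:
  $812,700 × 15% = $121,905
  Less foreign tax credit $99,000 → $22,905

Excess of alternative floor tax over ordinary income tax: $313,534 − $22,905 = $290,629.

$290,629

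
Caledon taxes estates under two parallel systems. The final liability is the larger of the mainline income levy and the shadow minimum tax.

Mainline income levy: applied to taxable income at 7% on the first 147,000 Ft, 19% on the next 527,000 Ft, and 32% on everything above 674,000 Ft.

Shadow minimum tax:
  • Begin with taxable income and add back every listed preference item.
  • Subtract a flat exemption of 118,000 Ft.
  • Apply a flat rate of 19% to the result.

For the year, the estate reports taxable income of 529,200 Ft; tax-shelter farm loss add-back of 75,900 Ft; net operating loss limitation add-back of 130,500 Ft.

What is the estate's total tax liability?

117,344 Ft

Shadow minimum tax:
  Adjusted income: 529,200 Ft + 75,900 Ft + 130,500 Ft = 735,600 Ft
  Less exemption 118,000 Ft → base 617,600 Ft
  617,600 Ft × 19% = 117,344 Ft

Mainline income levy:
  147,000 Ft × 7% = 10,290 Ft
  382,200 Ft × 19% = 72,618 Ft
  → 82,908 Ft

117,344 Ft > 82,908 Ft, so the shadow minimum tax is the binding amount.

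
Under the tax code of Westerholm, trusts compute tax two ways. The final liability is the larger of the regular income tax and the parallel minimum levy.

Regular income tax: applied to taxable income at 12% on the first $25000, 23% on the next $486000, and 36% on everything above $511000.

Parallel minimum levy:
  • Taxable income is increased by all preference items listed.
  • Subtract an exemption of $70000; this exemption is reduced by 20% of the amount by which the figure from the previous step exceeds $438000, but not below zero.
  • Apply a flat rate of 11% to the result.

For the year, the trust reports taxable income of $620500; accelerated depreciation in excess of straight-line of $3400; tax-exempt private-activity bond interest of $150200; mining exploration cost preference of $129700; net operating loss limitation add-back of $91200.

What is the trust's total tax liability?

Parallel minimum levy:
  Adjusted income: $620500 + $3400 + $150200 + $129700 + $91200 = $995000
  Exemption: 20% × ($995000 − $438000) = $111400 ≥ $70000, so the exemption is fully phased out
  Base: $995000 − $0 = $995000
  $995000 × 11% = $109450

Regular income tax:
  $25000 × 12% = $3000
  $486000 × 23% = $111780
  $109500 × 36% = $39420
  → $154200

$154200 > $109450, so the regular income tax governs.

$154200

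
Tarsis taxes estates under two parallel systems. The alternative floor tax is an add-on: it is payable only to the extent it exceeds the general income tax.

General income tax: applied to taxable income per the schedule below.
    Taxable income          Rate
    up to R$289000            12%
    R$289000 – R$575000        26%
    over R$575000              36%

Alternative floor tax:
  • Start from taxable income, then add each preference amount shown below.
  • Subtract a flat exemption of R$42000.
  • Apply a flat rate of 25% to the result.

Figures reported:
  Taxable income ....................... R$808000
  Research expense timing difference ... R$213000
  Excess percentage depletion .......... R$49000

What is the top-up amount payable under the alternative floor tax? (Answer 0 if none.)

R$64080

General income tax:
  R$289000 × 12% = R$34680
  R$286000 × 26% = R$74360
  R$233000 × 36% = R$83880
  → R$192920

Alternative floor tax:
  Adjusted income: R$808000 + R$213000 + R$49000 = R$1070000
  Less exemption R$42000 → base R$1028000
  R$1028000 × 25% = R$257000

Excess of alternative floor tax over general income tax: R$257000 − R$192920 = R$64080.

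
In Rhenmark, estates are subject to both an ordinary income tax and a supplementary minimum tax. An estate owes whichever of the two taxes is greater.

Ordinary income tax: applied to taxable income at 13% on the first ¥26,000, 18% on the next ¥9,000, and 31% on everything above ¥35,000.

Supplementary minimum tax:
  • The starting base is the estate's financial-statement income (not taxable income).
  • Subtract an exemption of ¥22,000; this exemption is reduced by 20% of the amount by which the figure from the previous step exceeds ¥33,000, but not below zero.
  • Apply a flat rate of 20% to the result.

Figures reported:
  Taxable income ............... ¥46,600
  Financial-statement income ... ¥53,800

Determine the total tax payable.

Ordinary income tax:
  ¥26,000 × 13% = ¥3,380
  ¥9,000 × 18% = ¥1,620
  ¥11,600 × 31% = ¥3,596
  → ¥8,596

Supplementary minimum tax:
  Base (financial-statement income): ¥53,800
  Exemption: ¥22,000 − 20% × (¥53,800 − ¥33,000) = ¥22,000 − ¥4,160 = ¥17,840
  Base: ¥53,800 − ¥17,840 = ¥35,960
  ¥35,960 × 20% = ¥7,192

¥8,596 > ¥7,192, so the ordinary income tax governs.

¥8,596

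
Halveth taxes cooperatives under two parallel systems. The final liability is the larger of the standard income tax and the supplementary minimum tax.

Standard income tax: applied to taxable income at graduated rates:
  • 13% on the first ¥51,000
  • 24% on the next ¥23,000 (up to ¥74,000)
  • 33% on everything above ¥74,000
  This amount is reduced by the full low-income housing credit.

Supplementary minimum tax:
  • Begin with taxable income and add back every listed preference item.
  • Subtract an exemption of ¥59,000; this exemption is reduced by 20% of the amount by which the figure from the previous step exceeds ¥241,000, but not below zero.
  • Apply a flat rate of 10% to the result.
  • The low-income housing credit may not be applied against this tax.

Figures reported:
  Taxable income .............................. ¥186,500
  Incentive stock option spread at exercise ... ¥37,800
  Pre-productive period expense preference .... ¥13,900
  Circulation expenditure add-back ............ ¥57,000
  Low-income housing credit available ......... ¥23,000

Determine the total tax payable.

Standard income tax:
  ¥51,000 × 13% = ¥6,630
  ¥23,000 × 24% = ¥5,520
  ¥112,500 × 33% = ¥37,125
  → ¥49,275
  Less low-income housing credit ¥23,000 → ¥26,275

Supplementary minimum tax:
  Adjusted income: ¥186,500 + ¥37,800 + ¥13,900 + ¥57,000 = ¥295,200
  Exemption: ¥59,000 − 20% × (¥295,200 − ¥241,000) = ¥59,000 − ¥10,840 = ¥48,160
  Base: ¥295,200 − ¥48,160 = ¥247,040
  ¥247,040 × 10% = ¥24,704

¥26,275 > ¥24,704, so the standard income tax governs.

¥26,275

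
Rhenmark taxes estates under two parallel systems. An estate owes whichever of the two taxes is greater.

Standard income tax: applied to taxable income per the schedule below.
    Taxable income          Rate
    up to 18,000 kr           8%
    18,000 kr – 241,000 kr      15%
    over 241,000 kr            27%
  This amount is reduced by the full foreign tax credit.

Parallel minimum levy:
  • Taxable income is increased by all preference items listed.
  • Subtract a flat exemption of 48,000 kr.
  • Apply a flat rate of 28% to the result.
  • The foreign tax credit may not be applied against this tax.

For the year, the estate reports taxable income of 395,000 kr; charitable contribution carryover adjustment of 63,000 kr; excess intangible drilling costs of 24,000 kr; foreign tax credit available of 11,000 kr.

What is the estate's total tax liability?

Parallel minimum levy:
  Adjusted income: 395,000 kr + 63,000 kr + 24,000 kr = 482,000 kr
  Less exemption 48,000 kr → base 434,000 kr
  434,000 kr × 28% = 121,520 kr

Standard income tax:
  18,000 kr × 8% = 1,440 kr
  223,000 kr × 15% = 33,450 kr
  154,000 kr × 27% = 41,580 kr
  → 76,470 kr
  Less foreign tax credit 11,000 kr → 65,470 kr

121,520 kr > 65,470 kr, so the parallel minimum levy is the binding amount.

121,520 kr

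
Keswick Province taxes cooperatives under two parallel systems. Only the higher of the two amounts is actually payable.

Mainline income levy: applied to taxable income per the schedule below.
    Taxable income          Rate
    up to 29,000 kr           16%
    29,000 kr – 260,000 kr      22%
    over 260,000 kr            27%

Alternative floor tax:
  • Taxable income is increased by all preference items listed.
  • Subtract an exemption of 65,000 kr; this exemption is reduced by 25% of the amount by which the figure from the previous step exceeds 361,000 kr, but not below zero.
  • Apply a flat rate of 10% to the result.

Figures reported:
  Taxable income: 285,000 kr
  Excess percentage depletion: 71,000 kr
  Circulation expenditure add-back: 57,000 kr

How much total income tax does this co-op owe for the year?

Mainline income levy:
  29,000 kr × 16% = 4,640 kr
  231,000 kr × 22% = 50,820 kr
  25,000 kr × 27% = 6,750 kr
  → 62,210 kr

Alternative floor tax:
  Adjusted income: 285,000 kr + 71,000 kr + 57,000 kr = 413,000 kr
  Exemption: 65,000 kr − 25% × (413,000 kr − 361,000 kr) = 65,000 kr − 13,000 kr = 52,000 kr
  Base: 413,000 kr − 52,000 kr = 361,000 kr
  361,000 kr × 10% = 36,100 kr

62,210 kr > 36,100 kr, so the mainline income levy governs.

62,210 kr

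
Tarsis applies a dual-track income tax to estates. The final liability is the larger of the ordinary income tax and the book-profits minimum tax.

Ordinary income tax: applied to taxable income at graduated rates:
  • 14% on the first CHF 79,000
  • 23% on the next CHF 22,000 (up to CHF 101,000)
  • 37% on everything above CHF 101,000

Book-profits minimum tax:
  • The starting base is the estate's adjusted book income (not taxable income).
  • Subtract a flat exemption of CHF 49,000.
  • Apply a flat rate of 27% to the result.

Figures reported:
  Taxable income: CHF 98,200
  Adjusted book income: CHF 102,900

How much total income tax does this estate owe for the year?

Ordinary income tax:
  CHF 79,000 × 14% = CHF 11,060
  CHF 19,200 × 23% = CHF 4,416
  → CHF 15,476

Book-profits minimum tax:
  Base (adjusted book income): CHF 102,900
  Less exemption CHF 49,000 → base CHF 53,900
  CHF 53,900 × 27% = CHF 14,553

CHF 15,476 > CHF 14,553, so the ordinary income tax governs.

CHF 15,476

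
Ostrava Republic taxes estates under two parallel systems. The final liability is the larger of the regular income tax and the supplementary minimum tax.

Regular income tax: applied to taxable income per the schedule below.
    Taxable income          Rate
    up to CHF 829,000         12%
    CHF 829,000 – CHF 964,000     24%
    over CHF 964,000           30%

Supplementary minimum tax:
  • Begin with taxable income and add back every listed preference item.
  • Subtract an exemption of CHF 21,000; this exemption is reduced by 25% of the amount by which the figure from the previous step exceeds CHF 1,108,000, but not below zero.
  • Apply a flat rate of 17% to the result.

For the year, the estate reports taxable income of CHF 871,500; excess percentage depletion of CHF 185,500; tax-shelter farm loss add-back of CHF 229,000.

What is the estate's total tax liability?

CHF 218,620

Supplementary minimum tax:
  Adjusted income: CHF 871,500 + CHF 185,500 + CHF 229,000 = CHF 1,286,000
  Exemption: 25% × (CHF 1,286,000 − CHF 1,108,000) = CHF 44,500 ≥ CHF 21,000, so the exemption is fully phased out
  Base: CHF 1,286,000 − CHF 0 = CHF 1,286,000
  CHF 1,286,000 × 17% = CHF 218,620

Regular income tax:
  CHF 829,000 × 12% = CHF 99,480
  CHF 42,500 × 24% = CHF 10,200
  → CHF 109,680

CHF 218,620 > CHF 109,680, so the supplementary minimum tax is the binding amount.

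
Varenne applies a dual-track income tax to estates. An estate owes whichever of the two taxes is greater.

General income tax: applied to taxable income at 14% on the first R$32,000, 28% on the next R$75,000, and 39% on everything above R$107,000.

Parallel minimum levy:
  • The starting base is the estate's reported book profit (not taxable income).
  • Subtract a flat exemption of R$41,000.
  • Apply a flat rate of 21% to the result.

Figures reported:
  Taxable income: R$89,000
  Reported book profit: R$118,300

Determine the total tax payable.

Parallel minimum levy:
  Base (reported book profit): R$118,300
  Less exemption R$41,000 → base R$77,300
  R$77,300 × 21% = R$16,233

General income tax:
  R$32,000 × 14% = R$4,480
  R$57,000 × 28% = R$15,960
  → R$20,440

R$20,440 > R$16,233, so the general income tax governs.

R$20,440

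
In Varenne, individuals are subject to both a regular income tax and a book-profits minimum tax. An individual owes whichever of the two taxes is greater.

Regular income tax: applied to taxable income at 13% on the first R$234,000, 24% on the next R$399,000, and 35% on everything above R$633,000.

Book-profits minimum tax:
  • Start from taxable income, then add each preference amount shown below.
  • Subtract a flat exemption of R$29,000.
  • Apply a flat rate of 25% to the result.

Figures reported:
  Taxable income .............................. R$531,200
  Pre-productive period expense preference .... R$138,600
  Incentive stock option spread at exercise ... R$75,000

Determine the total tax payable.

Book-profits minimum tax:
  Adjusted income: R$531,200 + R$138,600 + R$75,000 = R$744,800
  Less exemption R$29,000 → base R$715,800
  R$715,800 × 25% = R$178,950

Regular income tax:
  R$234,000 × 13% = R$30,420
  R$297,200 × 24% = R$71,328
  → R$101,748

R$178,950 > R$101,748, so the book-profits minimum tax is the binding amount.

R$178,950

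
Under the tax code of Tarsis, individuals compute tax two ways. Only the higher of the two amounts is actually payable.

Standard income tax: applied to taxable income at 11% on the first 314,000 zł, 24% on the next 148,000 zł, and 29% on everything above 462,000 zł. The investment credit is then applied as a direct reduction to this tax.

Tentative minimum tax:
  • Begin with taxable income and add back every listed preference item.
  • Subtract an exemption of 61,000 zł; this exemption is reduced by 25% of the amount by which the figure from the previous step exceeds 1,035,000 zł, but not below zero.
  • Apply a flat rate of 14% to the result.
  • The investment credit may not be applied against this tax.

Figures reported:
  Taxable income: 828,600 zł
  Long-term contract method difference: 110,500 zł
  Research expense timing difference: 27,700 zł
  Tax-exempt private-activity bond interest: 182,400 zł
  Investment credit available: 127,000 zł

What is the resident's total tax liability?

156,345 zł

Tentative minimum tax:
  Adjusted income: 828,600 zł + 110,500 zł + 27,700 zł + 182,400 zł = 1,149,200 zł
  Exemption: 61,000 zł − 25% × (1,149,200 zł − 1,035,000 zł) = 61,000 zł − 28,550 zł = 32,450 zł
  Base: 1,149,200 zł − 32,450 zł = 1,116,750 zł
  1,116,750 zł × 14% = 156,345 zł

Standard income tax:
  314,000 zł × 11% = 34,540 zł
  148,000 zł × 24% = 35,520 zł
  366,600 zł × 29% = 106,314 zł
  → 176,374 zł
  Less investment credit 127,000 zł → 49,374 zł

156,345 zł > 49,374 zł, so the tentative minimum tax is the binding amount.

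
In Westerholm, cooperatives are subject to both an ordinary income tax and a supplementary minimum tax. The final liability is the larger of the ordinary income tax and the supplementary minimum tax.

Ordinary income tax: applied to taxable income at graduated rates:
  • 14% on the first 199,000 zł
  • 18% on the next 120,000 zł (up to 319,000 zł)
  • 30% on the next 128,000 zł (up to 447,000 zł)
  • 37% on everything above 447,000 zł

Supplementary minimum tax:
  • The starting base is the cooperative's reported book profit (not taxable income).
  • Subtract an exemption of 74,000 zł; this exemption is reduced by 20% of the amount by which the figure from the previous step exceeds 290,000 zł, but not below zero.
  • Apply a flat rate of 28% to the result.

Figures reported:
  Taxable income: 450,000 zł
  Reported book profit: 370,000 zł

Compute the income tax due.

Supplementary minimum tax:
  Base (reported book profit): 370,000 zł
  Exemption: 74,000 zł − 20% × (370,000 zł − 290,000 zł) = 74,000 zł − 16,000 zł = 58,000 zł
  Base: 370,000 zł − 58,000 zł = 312,000 zł
  312,000 zł × 28% = 87,360 zł

Ordinary income tax:
  199,000 zł × 14% = 27,860 zł
  120,000 zł × 18% = 21,600 zł
  128,000 zł × 30% = 38,400 zł
  3,000 zł × 37% = 1,110 zł
  → 88,970 zł

88,970 zł > 87,360 zł, so the ordinary income tax governs.

88,970 zł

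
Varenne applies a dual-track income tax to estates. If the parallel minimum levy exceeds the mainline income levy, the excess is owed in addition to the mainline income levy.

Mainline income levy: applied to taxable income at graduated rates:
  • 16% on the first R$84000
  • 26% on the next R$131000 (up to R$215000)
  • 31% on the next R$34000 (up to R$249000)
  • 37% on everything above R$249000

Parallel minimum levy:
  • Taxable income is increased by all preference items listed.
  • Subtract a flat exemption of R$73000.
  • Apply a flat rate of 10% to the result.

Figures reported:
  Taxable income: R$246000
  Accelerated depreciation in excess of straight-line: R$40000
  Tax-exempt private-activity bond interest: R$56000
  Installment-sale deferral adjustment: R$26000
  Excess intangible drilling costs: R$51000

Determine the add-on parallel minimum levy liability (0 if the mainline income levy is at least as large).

Mainline income levy:
  R$84000 × 16% = R$13440
  R$131000 × 26% = R$34060
  R$31000 × 31% = R$9610
  → R$57110

Parallel minimum levy:
  Adjusted income: R$246000 + R$40000 + R$56000 + R$26000 + R$51000 = R$419000
  Less exemption R$73000 → base R$346000
  R$346000 × 10% = R$34600

R$34600 ≤ R$57110, so no add-on is due.

R$0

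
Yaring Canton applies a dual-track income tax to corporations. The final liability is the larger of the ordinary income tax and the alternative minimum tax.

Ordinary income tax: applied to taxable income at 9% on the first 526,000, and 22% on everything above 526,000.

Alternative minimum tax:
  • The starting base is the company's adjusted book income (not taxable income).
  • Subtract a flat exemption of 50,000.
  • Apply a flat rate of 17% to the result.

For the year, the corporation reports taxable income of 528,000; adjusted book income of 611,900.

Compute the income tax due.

95,523

Alternative minimum tax:
  Base (adjusted book income): 611,900
  Less exemption 50,000 → base 561,900
  561,900 × 17% = 95,523

Ordinary income tax:
  526,000 × 9% = 47,340
  2,000 × 22% = 440
  → 47,780

95,523 > 47,780, so the alternative minimum tax is the binding amount.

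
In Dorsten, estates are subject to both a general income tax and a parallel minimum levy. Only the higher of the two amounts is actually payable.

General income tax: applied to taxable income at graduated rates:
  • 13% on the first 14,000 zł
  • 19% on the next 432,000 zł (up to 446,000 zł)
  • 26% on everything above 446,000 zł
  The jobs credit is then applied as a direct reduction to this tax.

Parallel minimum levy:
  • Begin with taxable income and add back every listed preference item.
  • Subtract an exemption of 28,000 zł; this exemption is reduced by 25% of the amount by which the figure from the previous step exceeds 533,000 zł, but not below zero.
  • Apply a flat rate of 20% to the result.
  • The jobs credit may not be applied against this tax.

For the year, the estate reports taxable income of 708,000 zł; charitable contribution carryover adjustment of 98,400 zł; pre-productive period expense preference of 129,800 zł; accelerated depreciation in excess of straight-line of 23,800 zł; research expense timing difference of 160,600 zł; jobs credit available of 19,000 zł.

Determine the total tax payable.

224,120 zł

Parallel minimum levy:
  Adjusted income: 708,000 zł + 98,400 zł + 129,800 zł + 23,800 zł + 160,600 zł = 1,120,600 zł
  Exemption: 25% × (1,120,600 zł − 533,000 zł) = 146,900 zł ≥ 28,000 zł, so the exemption is fully phased out
  Base: 1,120,600 zł − 0 zł = 1,120,600 zł
  1,120,600 zł × 20% = 224,120 zł

General income tax:
  14,000 zł × 13% = 1,820 zł
  432,000 zł × 19% = 82,080 zł
  262,000 zł × 26% = 68,120 zł
  → 152,020 zł
  Less jobs credit 19,000 zł → 133,020 zł

224,120 zł > 133,020 zł, so the parallel minimum levy is the binding amount.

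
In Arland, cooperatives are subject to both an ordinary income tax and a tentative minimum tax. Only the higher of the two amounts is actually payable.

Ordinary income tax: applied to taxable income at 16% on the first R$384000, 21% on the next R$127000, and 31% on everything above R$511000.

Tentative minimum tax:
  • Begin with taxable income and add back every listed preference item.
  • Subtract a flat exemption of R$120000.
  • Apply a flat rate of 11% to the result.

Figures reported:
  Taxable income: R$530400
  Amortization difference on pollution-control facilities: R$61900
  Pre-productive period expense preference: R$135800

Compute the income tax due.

Ordinary income tax:
  R$384000 × 16% = R$61440
  R$127000 × 21% = R$26670
  R$19400 × 31% = R$6014
  → R$94124

Tentative minimum tax:
  Adjusted income: R$530400 + R$61900 + R$135800 = R$728100
  Less exemption R$120000 → base R$608100
  R$608100 × 11% = R$66891

R$94124 > R$66891, so the ordinary income tax governs.

R$94124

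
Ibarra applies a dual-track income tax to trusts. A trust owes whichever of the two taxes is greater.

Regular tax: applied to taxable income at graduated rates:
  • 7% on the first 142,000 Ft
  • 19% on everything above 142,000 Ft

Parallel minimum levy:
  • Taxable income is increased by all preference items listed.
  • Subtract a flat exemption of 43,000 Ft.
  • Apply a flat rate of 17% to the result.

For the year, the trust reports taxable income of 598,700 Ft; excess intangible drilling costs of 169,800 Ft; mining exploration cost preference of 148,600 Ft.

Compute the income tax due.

Parallel minimum levy:
  Adjusted income: 598,700 Ft + 169,800 Ft + 148,600 Ft = 917,100 Ft
  Less exemption 43,000 Ft → base 874,100 Ft
  874,100 Ft × 17% = 148,597 Ft

Regular tax:
  142,000 Ft × 7% = 9,940 Ft
  456,700 Ft × 19% = 86,773 Ft
  → 96,713 Ft

148,597 Ft > 96,713 Ft, so the parallel minimum levy is the binding amount.

148,597 Ft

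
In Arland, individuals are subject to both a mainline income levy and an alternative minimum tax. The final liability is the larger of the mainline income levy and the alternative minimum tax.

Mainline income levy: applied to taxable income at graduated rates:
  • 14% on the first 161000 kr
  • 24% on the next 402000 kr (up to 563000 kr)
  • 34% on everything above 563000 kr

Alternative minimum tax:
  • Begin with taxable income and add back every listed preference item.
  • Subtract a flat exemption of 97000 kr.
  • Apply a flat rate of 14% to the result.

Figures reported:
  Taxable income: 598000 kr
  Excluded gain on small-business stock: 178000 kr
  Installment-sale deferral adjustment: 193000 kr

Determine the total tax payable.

130920 kr

Mainline income levy:
  161000 kr × 14% = 22540 kr
  402000 kr × 24% = 96480 kr
  35000 kr × 34% = 11900 kr
  → 130920 kr

Alternative minimum tax:
  Adjusted income: 598000 kr + 178000 kr + 193000 kr = 969000 kr
  Less exemption 97000 kr → base 872000 kr
  872000 kr × 14% = 122080 kr

130920 kr > 122080 kr, so the mainline income levy governs.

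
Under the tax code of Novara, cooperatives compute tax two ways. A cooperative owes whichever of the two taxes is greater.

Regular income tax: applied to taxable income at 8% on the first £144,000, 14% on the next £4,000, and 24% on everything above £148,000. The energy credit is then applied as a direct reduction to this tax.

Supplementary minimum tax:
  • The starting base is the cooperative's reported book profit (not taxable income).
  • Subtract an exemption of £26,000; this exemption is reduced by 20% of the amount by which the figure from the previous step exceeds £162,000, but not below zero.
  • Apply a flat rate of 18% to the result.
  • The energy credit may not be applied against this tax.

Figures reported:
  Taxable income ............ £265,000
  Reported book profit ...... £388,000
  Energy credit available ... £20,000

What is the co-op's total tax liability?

£69,840

Regular income tax:
  £144,000 × 8% = £11,520
  £4,000 × 14% = £560
  £117,000 × 24% = £28,080
  → £40,160
  Less energy credit £20,000 → £20,160

Supplementary minimum tax:
  Base (reported book profit): £388,000
  Exemption: 20% × (£388,000 − £162,000) = £45,200 ≥ £26,000, so the exemption is fully phased out
  Base: £388,000 − £0 = £388,000
  £388,000 × 18% = £69,840

£69,840 > £20,160, so the supplementary minimum tax is the binding amount.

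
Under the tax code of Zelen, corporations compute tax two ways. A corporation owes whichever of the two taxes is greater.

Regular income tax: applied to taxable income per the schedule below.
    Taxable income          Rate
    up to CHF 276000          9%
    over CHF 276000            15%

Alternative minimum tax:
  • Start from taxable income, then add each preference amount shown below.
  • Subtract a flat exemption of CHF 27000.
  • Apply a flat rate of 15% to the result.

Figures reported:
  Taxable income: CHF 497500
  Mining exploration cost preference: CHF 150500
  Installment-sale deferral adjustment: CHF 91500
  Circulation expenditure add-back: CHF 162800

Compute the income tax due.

Alternative minimum tax:
  Adjusted income: CHF 497500 + CHF 150500 + CHF 91500 + CHF 162800 = CHF 902300
  Less exemption CHF 27000 → base CHF 875300
  CHF 875300 × 15% = CHF 131295

Regular income tax:
  CHF 276000 × 9% = CHF 24840
  CHF 221500 × 15% = CHF 33225
  → CHF 58065

CHF 131295 > CHF 58065, so the alternative minimum tax is the binding amount.

CHF 131295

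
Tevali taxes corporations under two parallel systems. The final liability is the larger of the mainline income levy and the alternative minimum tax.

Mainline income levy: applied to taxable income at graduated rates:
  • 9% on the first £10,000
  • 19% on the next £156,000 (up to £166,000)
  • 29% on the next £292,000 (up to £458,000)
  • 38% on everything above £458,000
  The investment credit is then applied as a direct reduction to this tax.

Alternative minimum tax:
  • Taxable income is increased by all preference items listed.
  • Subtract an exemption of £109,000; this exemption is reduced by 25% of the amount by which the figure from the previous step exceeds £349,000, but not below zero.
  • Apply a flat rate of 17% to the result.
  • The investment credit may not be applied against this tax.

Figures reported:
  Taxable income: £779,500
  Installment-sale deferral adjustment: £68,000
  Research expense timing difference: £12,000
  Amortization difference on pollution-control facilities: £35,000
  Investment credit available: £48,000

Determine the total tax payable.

Alternative minimum tax:
  Adjusted income: £779,500 + £68,000 + £12,000 + £35,000 = £894,500
  Exemption: 25% × (£894,500 − £349,000) = £136,375 ≥ £109,000, so the exemption is fully phased out
  Base: £894,500 − £0 = £894,500
  £894,500 × 17% = £152,065

Mainline income levy:
  £10,000 × 9% = £900
  £156,000 × 19% = £29,640
  £292,000 × 29% = £84,680
  £321,500 × 38% = £122,170
  → £237,390
  Less investment credit £48,000 → £189,390

£189,390 > £152,065, so the mainline income levy governs.

£189,390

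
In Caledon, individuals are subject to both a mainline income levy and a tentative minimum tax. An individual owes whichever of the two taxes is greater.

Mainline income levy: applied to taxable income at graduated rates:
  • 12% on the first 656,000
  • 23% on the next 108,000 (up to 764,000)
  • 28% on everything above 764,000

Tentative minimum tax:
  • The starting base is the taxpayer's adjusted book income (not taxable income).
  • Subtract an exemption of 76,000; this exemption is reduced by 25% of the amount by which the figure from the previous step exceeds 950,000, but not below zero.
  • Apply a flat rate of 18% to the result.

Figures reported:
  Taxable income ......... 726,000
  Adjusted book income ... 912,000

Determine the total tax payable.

150,480

Tentative minimum tax:
  Base (adjusted book income): 912,000
  Exemption: 912,000 ≤ 950,000, so full 76,000 applies
  Base: 912,000 − 76,000 = 836,000
  836,000 × 18% = 150,480

Mainline income levy:
  656,000 × 12% = 78,720
  70,000 × 23% = 16,100
  → 94,820

150,480 > 94,820, so the tentative minimum tax is the binding amount.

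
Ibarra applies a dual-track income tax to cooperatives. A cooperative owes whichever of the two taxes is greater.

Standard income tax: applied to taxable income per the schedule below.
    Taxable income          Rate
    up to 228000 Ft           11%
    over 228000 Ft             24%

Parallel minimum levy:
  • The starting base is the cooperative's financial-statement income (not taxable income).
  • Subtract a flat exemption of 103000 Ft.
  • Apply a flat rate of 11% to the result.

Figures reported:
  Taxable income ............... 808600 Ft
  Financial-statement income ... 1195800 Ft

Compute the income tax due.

Parallel minimum levy:
  Base (financial-statement income): 1195800 Ft
  Less exemption 103000 Ft → base 1092800 Ft
  1092800 Ft × 11% = 120208 Ft

Standard income tax:
  228000 Ft × 11% = 25080 Ft
  580600 Ft × 24% = 139344 Ft
  → 164424 Ft

164424 Ft > 120208 Ft, so the standard income tax governs.

164424 Ft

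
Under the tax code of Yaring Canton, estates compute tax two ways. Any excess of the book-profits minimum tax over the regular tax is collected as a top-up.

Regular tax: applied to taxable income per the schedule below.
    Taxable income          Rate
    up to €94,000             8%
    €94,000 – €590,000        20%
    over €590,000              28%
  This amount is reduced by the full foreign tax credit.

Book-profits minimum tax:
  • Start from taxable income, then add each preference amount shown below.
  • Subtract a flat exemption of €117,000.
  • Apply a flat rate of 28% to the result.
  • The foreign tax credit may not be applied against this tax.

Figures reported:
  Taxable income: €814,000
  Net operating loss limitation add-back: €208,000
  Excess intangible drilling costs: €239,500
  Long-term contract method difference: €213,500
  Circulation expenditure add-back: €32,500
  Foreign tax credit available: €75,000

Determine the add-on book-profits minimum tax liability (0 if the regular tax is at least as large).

Regular tax:
  €94,000 × 8% = €7,520
  €496,000 × 20% = €99,200
  €224,000 × 28% = €62,720
  → €169,440
  Less foreign tax credit €75,000 → €94,440

Book-profits minimum tax:
  Adjusted income: €814,000 + €208,000 + €239,500 + €213,500 + €32,500 = €1,507,500
  Less exemption €117,000 → base €1,390,500
  €1,390,500 × 28% = €389,340

Excess of book-profits minimum tax over regular tax: €389,340 − €94,440 = €294,900.

€294,900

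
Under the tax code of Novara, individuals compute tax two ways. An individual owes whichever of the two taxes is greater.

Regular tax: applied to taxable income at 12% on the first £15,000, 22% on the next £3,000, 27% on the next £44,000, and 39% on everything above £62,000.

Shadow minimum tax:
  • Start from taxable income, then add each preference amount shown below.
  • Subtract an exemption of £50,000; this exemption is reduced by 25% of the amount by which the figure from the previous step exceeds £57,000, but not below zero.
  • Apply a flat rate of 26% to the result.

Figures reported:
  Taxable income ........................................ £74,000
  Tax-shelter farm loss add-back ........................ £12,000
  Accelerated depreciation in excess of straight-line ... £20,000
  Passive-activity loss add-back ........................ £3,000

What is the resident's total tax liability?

£19,020

Regular tax:
  £15,000 × 12% = £1,800
  £3,000 × 22% = £660
  £44,000 × 27% = £11,880
  £12,000 × 39% = £4,680
  → £19,020

Shadow minimum tax:
  Adjusted income: £74,000 + £12,000 + £20,000 + £3,000 = £109,000
  Exemption: £50,000 − 25% × (£109,000 − £57,000) = £50,000 − £13,000 = £37,000
  Base: £109,000 − £37,000 = £72,000
  £72,000 × 26% = £18,720

£19,020 > £18,720, so the regular tax governs.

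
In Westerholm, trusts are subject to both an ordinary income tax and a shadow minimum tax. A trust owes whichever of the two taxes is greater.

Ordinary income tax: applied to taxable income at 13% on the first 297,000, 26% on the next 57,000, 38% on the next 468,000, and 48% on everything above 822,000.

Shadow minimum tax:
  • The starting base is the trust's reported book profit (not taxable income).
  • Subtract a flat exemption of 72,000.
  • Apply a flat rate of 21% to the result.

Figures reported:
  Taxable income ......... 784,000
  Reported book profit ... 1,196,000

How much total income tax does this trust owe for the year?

Ordinary income tax:
  297,000 × 13% = 38,610
  57,000 × 26% = 14,820
  430,000 × 38% = 163,400
  → 216,830

Shadow minimum tax:
  Base (reported book profit): 1,196,000
  Less exemption 72,000 → base 1,124,000
  1,124,000 × 21% = 236,040

236,040 > 216,830, so the shadow minimum tax is the binding amount.

236,040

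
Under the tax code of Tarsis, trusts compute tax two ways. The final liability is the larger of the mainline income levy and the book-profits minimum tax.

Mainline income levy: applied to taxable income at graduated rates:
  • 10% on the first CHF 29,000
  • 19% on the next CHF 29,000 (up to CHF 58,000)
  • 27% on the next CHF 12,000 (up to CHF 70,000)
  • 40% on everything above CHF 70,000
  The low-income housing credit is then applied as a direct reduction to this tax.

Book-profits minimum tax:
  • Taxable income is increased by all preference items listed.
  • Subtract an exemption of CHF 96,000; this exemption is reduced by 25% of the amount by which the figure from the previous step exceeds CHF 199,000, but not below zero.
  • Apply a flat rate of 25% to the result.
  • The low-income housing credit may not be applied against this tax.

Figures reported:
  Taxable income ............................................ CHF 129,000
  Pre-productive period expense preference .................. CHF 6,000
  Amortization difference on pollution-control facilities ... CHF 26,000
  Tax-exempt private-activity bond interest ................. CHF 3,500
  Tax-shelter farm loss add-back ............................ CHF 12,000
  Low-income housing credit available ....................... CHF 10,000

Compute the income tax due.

CHF 25,250

Book-profits minimum tax:
  Adjusted income: CHF 129,000 + CHF 6,000 + CHF 26,000 + CHF 3,500 + CHF 12,000 = CHF 176,500
  Exemption: CHF 176,500 ≤ CHF 199,000, so full CHF 96,000 applies
  Base: CHF 176,500 − CHF 96,000 = CHF 80,500
  CHF 80,500 × 25% = CHF 20,125

Mainline income levy:
  CHF 29,000 × 10% = CHF 2,900
  CHF 29,000 × 19% = CHF 5,510
  CHF 12,000 × 27% = CHF 3,240
  CHF 59,000 × 40% = CHF 23,600
  → CHF 35,250
  Less low-income housing credit CHF 10,000 → CHF 25,250

CHF 25,250 > CHF 20,125, so the mainline income levy governs.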